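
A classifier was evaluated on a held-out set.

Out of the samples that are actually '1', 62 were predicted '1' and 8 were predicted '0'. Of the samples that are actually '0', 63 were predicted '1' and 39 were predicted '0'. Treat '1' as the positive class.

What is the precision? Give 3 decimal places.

0.496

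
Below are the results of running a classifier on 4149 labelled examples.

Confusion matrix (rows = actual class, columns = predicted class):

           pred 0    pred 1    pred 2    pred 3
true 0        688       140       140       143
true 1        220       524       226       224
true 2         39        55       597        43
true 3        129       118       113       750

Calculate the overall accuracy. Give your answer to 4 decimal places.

0.6168

Accuracy = trace / total = (688+524+597+750=2559) / 4149 = 2559/4149 = 0.6168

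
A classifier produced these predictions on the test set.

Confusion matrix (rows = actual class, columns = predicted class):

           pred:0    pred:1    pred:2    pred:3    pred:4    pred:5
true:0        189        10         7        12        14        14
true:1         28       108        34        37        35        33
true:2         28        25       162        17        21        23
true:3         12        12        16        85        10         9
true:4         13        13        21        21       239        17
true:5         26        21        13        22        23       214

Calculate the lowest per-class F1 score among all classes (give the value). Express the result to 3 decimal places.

Per-class F1 score (2·TP/(2·TP+FP+FN)):
  0: TP=189, FP=28+28+12+13+26=107, FN=10+7+12+14+14=57 → 378/542 = 0.6974
  1: TP=108, FP=10+25+12+13+21=81, FN=28+34+37+35+33=167 → 216/464 = 0.4655
  2: TP=162, FP=7+34+16+21+13=91, FN=28+25+17+21+23=114 → 324/529 = 0.6125
  3: TP=85, FP=12+37+17+21+22=109, FN=12+12+16+10+9=59 → 170/338 = 0.5030
  4: TP=239, FP=14+35+21+10+23=103, FN=13+13+21+21+17=85 → 478/666 = 0.7177
  5: TP=214, FP=14+33+23+9+17=96, FN=26+21+13+22+23=105 → 428/629 = 0.6804
Lowest is class '1' with F1 score = 0.466.

0.466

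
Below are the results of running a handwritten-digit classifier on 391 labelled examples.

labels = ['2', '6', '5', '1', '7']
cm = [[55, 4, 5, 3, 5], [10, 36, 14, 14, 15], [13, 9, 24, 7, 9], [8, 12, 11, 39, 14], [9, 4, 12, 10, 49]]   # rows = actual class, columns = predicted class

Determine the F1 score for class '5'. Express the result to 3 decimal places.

F1 score = 2·TP/(2·TP+FP+FN).
5: TP=24, FP=5+14+11+12=42, FN=13+9+7+9=38 → 48/128 = 0.3750

0.375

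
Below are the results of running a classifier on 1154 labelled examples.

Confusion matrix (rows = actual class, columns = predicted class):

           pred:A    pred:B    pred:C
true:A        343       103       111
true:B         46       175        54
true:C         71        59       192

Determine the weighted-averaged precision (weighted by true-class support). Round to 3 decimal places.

Per-class precision (TP/(TP+FP)):
  A: TP=343, FP=46+71=117 → 343/460 = 0.7457
  B: TP=175, FP=103+59=162 → 175/337 = 0.5193
  C: TP=192, FP=111+54=165 → 192/357 = 0.5378
Weighted-precision = Σ (supportᵢ/N)·precisionᵢ with N=1154: (557/1154)·0.7457 + (275/1154)·0.5193 + (322/1154)·0.5378 = 0.634

0.634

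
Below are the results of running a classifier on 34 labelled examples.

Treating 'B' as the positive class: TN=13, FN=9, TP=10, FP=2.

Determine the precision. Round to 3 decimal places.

0.833

Precision = TP/(TP+FP) = 10/(10+2) = 10/12 = 0.833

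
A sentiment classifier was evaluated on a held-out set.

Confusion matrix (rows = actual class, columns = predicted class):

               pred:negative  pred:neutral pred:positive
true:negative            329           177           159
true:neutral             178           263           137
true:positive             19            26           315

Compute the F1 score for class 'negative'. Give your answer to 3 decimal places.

0.552

One-vs-rest for 'negative': TP = diagonal; FP = other classes predicted 'negative'; FN = 'negative' predicted as other.
F1 score = 2·TP/(2·TP+FP+FN).
negative: TP=329, FP=178+19=197, FN=177+159=336 → 658/1191 = 0.5525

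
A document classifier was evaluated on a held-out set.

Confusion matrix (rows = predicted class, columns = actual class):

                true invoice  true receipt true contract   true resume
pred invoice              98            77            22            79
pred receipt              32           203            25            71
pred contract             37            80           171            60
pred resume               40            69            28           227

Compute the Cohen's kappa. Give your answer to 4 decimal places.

0.3690

Observed agreement pₒ = trace/N = 699/1319 = 0.52995
Expected agreement pₑ = Σ (rowᵢ·colᵢ)/N² = (207·276 + 429·331 + 246·348 + 437·364)/1319² = 0.25510
κ = (pₒ − pₑ)/(1 − pₑ) = (0.52995 − 0.25510)/(1 − 0.25510) = 0.3690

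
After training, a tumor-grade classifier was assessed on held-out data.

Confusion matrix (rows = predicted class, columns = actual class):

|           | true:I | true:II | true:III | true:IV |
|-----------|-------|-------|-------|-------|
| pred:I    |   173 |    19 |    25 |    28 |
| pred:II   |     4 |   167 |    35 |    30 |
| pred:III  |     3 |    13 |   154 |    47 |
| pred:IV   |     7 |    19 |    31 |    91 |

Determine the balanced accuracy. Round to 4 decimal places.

Balanced accuracy = mean of per-class recall.
  I: recall = 173/187 = 0.92513
  II: recall = 167/218 = 0.76606
  III: recall = 154/245 = 0.62857
  IV: recall = 91/196 = 0.46429
Mean = (0.92513 + 0.76606 + 0.62857 + 0.46429) / 4 = 0.6960

0.6960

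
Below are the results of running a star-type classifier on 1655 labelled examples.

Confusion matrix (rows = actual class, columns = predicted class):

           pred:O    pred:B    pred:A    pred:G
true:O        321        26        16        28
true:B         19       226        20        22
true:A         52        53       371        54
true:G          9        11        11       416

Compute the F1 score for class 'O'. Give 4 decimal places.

One-vs-rest for 'O': TP = diagonal; FP = other classes predicted 'O'; FN = 'O' predicted as other.
F1 score = 2·TP/(2·TP+FP+FN).
O: TP=321, FP=19+52+9=80, FN=26+16+28=70 → 642/792 = 0.81061

0.8106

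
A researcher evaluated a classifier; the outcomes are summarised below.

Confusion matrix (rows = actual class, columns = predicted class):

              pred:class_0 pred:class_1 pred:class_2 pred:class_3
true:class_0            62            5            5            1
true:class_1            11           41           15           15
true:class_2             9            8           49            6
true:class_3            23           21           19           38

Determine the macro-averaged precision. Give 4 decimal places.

0.5818

Per-class precision (TP/(TP+FP)):
  class_0: TP=62, FP=11+9+23=43 → 62/105 = 0.59048
  class_1: TP=41, FP=5+8+21=34 → 41/75 = 0.54667
  class_2: TP=49, FP=5+15+19=39 → 49/88 = 0.55682
  class_3: TP=38, FP=1+15+6=22 → 38/60 = 0.63333
Macro-precision = mean = (0.59048 + 0.54667 + 0.55682 + 0.63333) / 4 = 0.5818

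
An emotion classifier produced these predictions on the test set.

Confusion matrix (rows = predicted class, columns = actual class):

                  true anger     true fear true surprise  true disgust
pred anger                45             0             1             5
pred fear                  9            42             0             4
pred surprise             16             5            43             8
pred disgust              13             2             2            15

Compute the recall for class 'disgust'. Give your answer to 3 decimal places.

0.469

Take TP from the diagonal, FP from the rest of the 'disgust' prediction marginal, FN from the rest of the 'disgust' actual marginal.
recall = TP/(TP+FN).
disgust: TP=15, FN=5+4+8=17 → 15/32 = 0.4688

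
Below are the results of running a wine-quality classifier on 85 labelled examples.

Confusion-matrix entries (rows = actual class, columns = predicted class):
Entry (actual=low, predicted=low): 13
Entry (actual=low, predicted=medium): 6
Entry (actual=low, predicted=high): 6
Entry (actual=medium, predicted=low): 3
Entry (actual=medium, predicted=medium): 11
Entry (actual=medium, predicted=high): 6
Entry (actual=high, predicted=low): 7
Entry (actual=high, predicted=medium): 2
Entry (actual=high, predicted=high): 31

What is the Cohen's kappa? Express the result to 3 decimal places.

0.440

Observed agreement pₒ = trace/N = 55/85 = 0.6471
Expected agreement pₑ = Σ (rowᵢ·colᵢ)/N² = (25·23 + 20·19 + 40·43)/85² = 0.3702
κ = (pₒ − pₑ)/(1 − pₑ) = (0.6471 − 0.3702)/(1 − 0.3702) = 0.440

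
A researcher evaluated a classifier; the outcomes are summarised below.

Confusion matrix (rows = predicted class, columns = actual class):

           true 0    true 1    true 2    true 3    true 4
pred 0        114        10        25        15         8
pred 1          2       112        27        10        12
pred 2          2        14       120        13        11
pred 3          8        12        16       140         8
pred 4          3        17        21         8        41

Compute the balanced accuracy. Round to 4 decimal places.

Balanced accuracy = mean of per-class recall.
  0: recall = 114/129 = 0.88372
  1: recall = 112/165 = 0.67879
  2: recall = 120/209 = 0.57416
  3: recall = 140/186 = 0.75269
  4: recall = 41/80 = 0.51250
Mean = (0.88372 + 0.67879 + 0.57416 + 0.75269 + 0.51250) / 5 = 0.6804

0.6804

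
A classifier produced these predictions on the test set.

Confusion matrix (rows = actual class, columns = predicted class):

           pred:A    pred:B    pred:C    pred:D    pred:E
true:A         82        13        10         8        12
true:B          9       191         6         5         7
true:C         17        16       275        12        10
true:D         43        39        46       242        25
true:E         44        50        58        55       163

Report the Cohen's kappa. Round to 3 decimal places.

Observed agreement pₒ = trace/N = 953/1438 = 0.6627
Expected agreement pₑ = Σ (rowᵢ·colᵢ)/N² = (125·195 + 218·309 + 330·395 + 395·322 + 370·217)/1438² = 0.2077
κ = (pₒ − pₑ)/(1 − pₑ) = (0.6627 − 0.2077)/(1 − 0.2077) = 0.574

0.574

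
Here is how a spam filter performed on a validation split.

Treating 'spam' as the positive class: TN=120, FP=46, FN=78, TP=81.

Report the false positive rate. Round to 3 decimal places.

FPR = FP/(FP+TN) = 46/(46+120) = 0.277

0.277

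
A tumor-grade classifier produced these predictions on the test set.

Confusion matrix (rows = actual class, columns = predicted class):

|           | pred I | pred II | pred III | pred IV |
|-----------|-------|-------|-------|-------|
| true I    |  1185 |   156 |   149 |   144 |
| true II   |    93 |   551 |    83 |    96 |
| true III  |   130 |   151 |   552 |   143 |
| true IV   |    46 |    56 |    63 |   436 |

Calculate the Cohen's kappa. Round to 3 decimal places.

Observed agreement pₒ = trace/N = 2724/4034 = 0.6753
Expected agreement pₑ = Σ (rowᵢ·colᵢ)/N² = (1634·1454 + 823·914 + 976·847 + 601·819)/4034² = 0.2733
κ = (pₒ − pₑ)/(1 − pₑ) = (0.6753 − 0.2733)/(1 − 0.2733) = 0.553

0.553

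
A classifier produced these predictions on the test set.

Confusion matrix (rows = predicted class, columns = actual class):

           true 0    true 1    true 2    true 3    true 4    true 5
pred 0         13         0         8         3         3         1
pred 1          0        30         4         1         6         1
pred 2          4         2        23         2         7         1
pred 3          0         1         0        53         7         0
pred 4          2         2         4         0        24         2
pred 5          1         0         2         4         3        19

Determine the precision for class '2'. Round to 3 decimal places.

Take TP from the diagonal, FP from the rest of the '2' prediction marginal, FN from the rest of the '2' actual marginal.
precision = TP/(TP+FP).
2: TP=23, FP=4+2+2+7+1=16 → 23/39 = 0.5897

0.590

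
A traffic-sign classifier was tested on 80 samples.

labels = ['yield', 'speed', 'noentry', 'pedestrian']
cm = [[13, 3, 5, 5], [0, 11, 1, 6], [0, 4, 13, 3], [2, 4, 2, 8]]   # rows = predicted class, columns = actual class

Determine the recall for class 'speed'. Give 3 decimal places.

0.500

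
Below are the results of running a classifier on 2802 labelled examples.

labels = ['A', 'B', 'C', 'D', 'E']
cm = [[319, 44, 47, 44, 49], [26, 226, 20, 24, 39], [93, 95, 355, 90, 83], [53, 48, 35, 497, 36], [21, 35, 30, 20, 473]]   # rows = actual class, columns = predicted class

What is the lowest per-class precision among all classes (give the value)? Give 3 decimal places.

0.504

Per-class precision (TP/(TP+FP)):
  A: TP=319, FP=26+93+53+21=193 → 319/512 = 0.6230
  B: TP=226, FP=44+95+48+35=222 → 226/448 = 0.5045
  C: TP=355, FP=47+20+35+30=132 → 355/487 = 0.7290
  D: TP=497, FP=44+24+90+20=178 → 497/675 = 0.7363
  E: TP=473, FP=49+39+83+36=207 → 473/680 = 0.6956
Lowest is class 'B' with precision = 0.504.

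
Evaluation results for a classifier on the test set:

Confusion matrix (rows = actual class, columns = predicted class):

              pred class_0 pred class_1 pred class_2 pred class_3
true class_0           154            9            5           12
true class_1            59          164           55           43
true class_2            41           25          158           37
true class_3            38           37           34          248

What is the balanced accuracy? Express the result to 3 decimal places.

0.667

Balanced accuracy = mean of per-class recall.
  class_0: recall = 154/180 = 0.8556
  class_1: recall = 164/321 = 0.5109
  class_2: recall = 158/261 = 0.6054
  class_3: recall = 248/357 = 0.6947
Mean = (0.8556 + 0.5109 + 0.6054 + 0.6947) / 4 = 0.667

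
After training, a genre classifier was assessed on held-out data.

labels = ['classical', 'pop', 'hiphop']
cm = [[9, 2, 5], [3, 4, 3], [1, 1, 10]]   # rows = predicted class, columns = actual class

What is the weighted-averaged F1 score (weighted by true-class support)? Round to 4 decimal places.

0.6148

Per-class F1 score (2·TP/(2·TP+FP+FN)):
  classical: TP=9, FP=2+5=7, FN=3+1=4 → 18/29 = 0.62069
  pop: TP=4, FP=3+3=6, FN=2+1=3 → 8/17 = 0.47059
  hiphop: TP=10, FP=1+1=2, FN=5+3=8 → 20/30 = 0.66667
Weighted-F1 score = Σ (supportᵢ/N)·F1 scoreᵢ with N=38: (13/38)·0.62069 + (7/38)·0.47059 + (18/38)·0.66667 = 0.6148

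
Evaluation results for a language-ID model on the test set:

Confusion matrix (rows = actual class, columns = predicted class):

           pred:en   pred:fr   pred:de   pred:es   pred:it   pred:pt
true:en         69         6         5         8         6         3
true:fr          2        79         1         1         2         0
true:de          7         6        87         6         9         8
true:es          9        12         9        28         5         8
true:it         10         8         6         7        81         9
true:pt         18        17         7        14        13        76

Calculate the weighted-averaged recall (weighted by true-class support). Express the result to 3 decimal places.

0.654

Per-class recall (TP/(TP+FN)):
  en: TP=69, FN=6+5+8+6+3=28 → 69/97 = 0.7113
  fr: TP=79, FN=2+1+1+2+0=6 → 79/85 = 0.9294
  de: TP=87, FN=7+6+6+9+8=36 → 87/123 = 0.7073
  es: TP=28, FN=9+12+9+5+8=43 → 28/71 = 0.3944
  it: TP=81, FN=10+8+6+7+9=40 → 81/121 = 0.6694
  pt: TP=76, FN=18+17+7+14+13=69 → 76/145 = 0.5241
Weighted-recall = Σ (supportᵢ/N)·recallᵢ with N=642: (97/642)·0.7113 + (85/642)·0.9294 + (123/642)·0.7073 + (71/642)·0.3944 + (121/642)·0.6694 + (145/642)·0.5241 = 0.654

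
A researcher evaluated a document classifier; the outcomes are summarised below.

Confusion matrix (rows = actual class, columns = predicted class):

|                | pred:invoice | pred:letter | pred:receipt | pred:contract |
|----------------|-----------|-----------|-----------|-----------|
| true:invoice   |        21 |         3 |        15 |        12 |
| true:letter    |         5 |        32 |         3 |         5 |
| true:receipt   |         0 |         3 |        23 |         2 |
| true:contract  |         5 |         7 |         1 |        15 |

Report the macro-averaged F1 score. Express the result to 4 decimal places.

Per-class F1 score (2·TP/(2·TP+FP+FN)):
  invoice: TP=21, FP=5+0+5=10, FN=3+15+12=30 → 42/82 = 0.51220
  letter: TP=32, FP=3+3+7=13, FN=5+3+5=13 → 64/90 = 0.71111
  receipt: TP=23, FP=15+3+1=19, FN=0+3+2=5 → 46/70 = 0.65714
  contract: TP=15, FP=12+5+2=19, FN=5+7+1=13 → 30/62 = 0.48387
Macro-F1 score = mean = (0.51220 + 0.71111 + 0.65714 + 0.48387) / 4 = 0.5911

0.5911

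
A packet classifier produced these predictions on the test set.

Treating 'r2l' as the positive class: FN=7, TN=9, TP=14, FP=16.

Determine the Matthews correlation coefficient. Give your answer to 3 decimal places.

MCC = (TP·TN − FP·FN) / √((TP+FP)(TP+FN)(TN+FP)(TN+FN))
Numerator = 14·9 − 16·7 = 14
Denominator = √(30·21·25·16) = √252000 = 501.9960
MCC = 14 / 501.9960 = 0.028

0.028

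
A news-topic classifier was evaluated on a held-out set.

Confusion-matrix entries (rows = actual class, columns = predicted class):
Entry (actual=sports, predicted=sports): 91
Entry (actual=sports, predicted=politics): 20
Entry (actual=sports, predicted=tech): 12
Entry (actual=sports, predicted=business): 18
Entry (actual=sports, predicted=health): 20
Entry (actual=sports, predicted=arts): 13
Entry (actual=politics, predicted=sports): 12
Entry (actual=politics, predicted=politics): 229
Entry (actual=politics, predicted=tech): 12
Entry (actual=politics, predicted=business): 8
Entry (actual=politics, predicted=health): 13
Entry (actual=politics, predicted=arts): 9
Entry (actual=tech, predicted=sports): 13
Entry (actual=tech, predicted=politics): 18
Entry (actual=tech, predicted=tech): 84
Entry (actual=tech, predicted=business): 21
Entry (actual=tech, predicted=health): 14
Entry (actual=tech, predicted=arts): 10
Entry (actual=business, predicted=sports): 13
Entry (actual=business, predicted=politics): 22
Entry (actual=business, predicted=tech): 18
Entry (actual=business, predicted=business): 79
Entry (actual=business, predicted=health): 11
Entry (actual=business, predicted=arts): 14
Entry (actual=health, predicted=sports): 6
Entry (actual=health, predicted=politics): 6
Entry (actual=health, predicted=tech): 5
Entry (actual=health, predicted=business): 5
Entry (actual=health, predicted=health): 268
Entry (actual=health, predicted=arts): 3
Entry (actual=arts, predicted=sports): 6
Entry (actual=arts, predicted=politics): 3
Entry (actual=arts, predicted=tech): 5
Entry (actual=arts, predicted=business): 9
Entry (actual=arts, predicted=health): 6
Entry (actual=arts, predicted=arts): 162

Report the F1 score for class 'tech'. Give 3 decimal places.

One-vs-rest for 'tech': TP = diagonal; FP = other classes predicted 'tech'; FN = 'tech' predicted as other.
F1 score = 2·TP/(2·TP+FP+FN).
tech: TP=84, FP=12+12+18+5+5=52, FN=13+18+21+14+10=76 → 168/296 = 0.5676

0.568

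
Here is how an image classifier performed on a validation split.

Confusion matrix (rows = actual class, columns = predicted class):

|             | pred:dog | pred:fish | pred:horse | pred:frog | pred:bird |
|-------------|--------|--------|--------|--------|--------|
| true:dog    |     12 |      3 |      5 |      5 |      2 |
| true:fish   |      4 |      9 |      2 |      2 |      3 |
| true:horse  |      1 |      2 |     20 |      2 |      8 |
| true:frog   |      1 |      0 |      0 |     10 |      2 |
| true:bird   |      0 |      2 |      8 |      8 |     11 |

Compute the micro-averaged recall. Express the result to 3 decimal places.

0.508

Micro-averaging pools counts across classes: ΣTP=62, ΣFP=60, ΣFN=60.
Micro-recall = TP/(TP+FN) on pooled counts = 0.508 (equals overall accuracy in single-label multiclass).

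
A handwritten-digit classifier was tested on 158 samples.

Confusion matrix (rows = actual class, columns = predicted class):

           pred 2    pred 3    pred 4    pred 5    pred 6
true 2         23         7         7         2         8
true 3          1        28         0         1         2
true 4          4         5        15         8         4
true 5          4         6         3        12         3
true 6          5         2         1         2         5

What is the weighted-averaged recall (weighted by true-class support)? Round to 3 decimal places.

Per-class recall (TP/(TP+FN)):
  2: TP=23, FN=7+7+2+8=24 → 23/47 = 0.4894
  3: TP=28, FN=1+0+1+2=4 → 28/32 = 0.8750
  4: TP=15, FN=4+5+8+4=21 → 15/36 = 0.4167
  5: TP=12, FN=4+6+3+3=16 → 12/28 = 0.4286
  6: TP=5, FN=5+2+1+2=10 → 5/15 = 0.3333
Weighted-recall = Σ (supportᵢ/N)·recallᵢ with N=158: (47/158)·0.4894 + (32/158)·0.8750 + (36/158)·0.4167 + (28/158)·0.4286 + (15/158)·0.3333 = 0.525

0.525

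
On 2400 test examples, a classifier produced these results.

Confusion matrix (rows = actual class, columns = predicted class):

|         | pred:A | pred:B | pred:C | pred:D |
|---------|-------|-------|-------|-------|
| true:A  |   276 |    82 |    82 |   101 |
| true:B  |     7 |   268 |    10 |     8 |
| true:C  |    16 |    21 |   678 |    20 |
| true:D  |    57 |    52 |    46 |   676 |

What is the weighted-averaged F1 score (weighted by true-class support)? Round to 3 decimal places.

0.784

Per-class F1 score (2·TP/(2·TP+FP+FN)):
  A: TP=276, FP=7+16+57=80, FN=82+82+101=265 → 552/897 = 0.6154
  B: TP=268, FP=82+21+52=155, FN=7+10+8=25 → 536/716 = 0.7486
  C: TP=678, FP=82+10+46=138, FN=16+21+20=57 → 1356/1551 = 0.8743
  D: TP=676, FP=101+8+20=129, FN=57+52+46=155 → 1352/1636 = 0.8264
Weighted-F1 score = Σ (supportᵢ/N)·F1 scoreᵢ with N=2400: (541/2400)·0.6154 + (293/2400)·0.7486 + (735/2400)·0.8743 + (831/2400)·0.8264 = 0.784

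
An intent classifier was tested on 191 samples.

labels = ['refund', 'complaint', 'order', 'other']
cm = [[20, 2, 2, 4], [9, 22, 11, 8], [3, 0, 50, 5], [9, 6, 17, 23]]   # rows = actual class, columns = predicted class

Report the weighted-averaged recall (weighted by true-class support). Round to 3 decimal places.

Per-class recall (TP/(TP+FN)):
  refund: TP=20, FN=2+2+4=8 → 20/28 = 0.7143
  complaint: TP=22, FN=9+11+8=28 → 22/50 = 0.4400
  order: TP=50, FN=3+0+5=8 → 50/58 = 0.8621
  other: TP=23, FN=9+6+17=32 → 23/55 = 0.4182
Weighted-recall = Σ (supportᵢ/N)·recallᵢ with N=191: (28/191)·0.7143 + (50/191)·0.4400 + (58/191)·0.8621 + (55/191)·0.4182 = 0.602

0.602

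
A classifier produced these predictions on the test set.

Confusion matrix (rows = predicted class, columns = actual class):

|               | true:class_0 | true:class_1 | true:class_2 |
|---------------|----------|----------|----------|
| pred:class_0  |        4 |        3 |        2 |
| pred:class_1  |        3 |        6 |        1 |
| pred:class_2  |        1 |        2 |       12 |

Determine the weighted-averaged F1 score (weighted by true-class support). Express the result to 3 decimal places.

0.649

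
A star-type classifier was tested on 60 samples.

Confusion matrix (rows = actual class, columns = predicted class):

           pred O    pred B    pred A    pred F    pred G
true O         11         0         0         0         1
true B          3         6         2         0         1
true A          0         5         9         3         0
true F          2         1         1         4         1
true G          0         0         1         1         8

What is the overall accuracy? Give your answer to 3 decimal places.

Accuracy = trace / total = (11+6+9+4+8=38) / 60 = 38/60 = 0.633

0.633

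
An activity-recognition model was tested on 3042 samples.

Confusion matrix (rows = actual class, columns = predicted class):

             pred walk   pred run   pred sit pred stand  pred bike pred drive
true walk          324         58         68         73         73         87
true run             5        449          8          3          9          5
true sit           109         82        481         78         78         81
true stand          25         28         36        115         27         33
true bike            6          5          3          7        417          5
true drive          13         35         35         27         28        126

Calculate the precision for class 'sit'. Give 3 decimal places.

precision = TP/(TP+FP).
sit: TP=481, FP=68+8+36+3+35=150 → 481/631 = 0.7623

0.762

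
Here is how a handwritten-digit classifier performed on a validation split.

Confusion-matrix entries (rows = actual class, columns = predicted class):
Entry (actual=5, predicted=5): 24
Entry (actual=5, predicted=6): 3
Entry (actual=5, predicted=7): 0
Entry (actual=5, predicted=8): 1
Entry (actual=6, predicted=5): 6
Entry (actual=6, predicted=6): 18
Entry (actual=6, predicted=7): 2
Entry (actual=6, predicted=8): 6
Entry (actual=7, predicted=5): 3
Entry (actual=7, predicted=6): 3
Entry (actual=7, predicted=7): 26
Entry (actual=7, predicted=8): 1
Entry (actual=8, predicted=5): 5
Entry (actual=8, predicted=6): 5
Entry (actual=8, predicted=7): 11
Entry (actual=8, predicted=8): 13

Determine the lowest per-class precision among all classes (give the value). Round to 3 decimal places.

Per-class precision (TP/(TP+FP)):
  5: TP=24, FP=6+3+5=14 → 24/38 = 0.6316
  6: TP=18, FP=3+3+5=11 → 18/29 = 0.6207
  7: TP=26, FP=0+2+11=13 → 26/39 = 0.6667
  8: TP=13, FP=1+6+1=8 → 13/21 = 0.6190
Lowest is class '8' with precision = 0.619.

0.619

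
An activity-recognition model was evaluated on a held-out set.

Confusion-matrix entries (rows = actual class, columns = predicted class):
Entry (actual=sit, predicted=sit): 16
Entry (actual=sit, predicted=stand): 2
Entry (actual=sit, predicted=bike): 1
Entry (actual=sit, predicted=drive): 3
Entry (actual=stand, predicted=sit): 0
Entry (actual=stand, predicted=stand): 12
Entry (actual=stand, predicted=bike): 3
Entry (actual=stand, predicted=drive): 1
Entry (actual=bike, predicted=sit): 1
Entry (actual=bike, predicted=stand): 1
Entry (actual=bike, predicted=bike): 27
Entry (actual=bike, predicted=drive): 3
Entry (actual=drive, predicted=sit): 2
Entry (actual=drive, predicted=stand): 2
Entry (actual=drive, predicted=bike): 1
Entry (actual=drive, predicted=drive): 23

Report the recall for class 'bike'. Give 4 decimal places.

0.8438

One-vs-rest for 'bike': TP = diagonal; FP = other classes predicted 'bike'; FN = 'bike' predicted as other.
recall = TP/(TP+FN).
bike: TP=27, FN=1+1+3=5 → 27/32 = 0.84375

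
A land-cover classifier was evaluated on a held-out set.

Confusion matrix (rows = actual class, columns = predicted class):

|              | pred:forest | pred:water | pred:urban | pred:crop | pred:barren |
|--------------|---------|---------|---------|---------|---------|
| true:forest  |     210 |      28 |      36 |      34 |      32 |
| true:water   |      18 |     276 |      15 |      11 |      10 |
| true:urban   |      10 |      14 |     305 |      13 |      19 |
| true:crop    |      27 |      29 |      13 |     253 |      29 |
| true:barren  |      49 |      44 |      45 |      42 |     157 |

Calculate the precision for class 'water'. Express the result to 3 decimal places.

0.706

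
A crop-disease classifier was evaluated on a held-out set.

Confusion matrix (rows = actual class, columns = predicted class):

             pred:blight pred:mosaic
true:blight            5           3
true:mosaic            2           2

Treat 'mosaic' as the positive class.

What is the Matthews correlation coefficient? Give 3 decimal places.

0.120

MCC = (TP·TN − FP·FN) / √((TP+FP)(TP+FN)(TN+FP)(TN+FN))
Numerator = 2·5 − 3·2 = 4
Denominator = √(5·4·8·7) = √1120 = 33.4664
MCC = 4 / 33.4664 = 0.120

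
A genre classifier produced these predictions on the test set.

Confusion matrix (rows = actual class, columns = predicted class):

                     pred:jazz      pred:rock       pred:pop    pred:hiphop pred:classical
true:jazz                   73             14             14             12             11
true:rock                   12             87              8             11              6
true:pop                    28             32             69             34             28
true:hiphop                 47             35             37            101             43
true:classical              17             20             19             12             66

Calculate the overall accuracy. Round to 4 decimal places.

Accuracy = trace / total = (73+87+69+101+66=396) / 836 = 396/836 = 0.4737

0.4737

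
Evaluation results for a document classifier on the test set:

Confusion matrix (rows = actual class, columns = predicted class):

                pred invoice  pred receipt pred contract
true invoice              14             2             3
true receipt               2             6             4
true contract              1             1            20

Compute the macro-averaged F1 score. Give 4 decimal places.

0.7218

Per-class F1 score (2·TP/(2·TP+FP+FN)):
  invoice: TP=14, FP=2+1=3, FN=2+3=5 → 28/36 = 0.77778
  receipt: TP=6, FP=2+1=3, FN=2+4=6 → 12/21 = 0.57143
  contract: TP=20, FP=3+4=7, FN=1+1=2 → 40/49 = 0.81633
Macro-F1 score = mean = (0.77778 + 0.57143 + 0.81633) / 3 = 0.7218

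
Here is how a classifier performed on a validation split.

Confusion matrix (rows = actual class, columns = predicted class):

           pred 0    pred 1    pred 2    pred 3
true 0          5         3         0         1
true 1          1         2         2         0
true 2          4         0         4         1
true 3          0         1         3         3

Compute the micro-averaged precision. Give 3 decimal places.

Micro-averaging pools counts across classes: ΣTP=14, ΣFP=16, ΣFN=16.
Micro-precision = TP/(TP+FP) on pooled counts = 0.467 (equals overall accuracy in single-label multiclass).

0.467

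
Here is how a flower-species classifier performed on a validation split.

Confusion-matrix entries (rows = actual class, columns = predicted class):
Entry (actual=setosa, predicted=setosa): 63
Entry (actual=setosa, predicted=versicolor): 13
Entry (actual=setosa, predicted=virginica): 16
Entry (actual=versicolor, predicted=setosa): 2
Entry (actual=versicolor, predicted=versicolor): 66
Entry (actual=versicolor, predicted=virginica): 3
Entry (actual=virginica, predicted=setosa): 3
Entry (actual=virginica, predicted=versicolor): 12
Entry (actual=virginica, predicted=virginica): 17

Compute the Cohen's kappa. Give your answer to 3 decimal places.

Observed agreement pₒ = trace/N = 146/195 = 0.7487
Expected agreement pₑ = Σ (rowᵢ·colᵢ)/N² = (92·68 + 71·91 + 32·36)/195² = 0.3647
κ = (pₒ − pₑ)/(1 − pₑ) = (0.7487 − 0.3647)/(1 − 0.3647) = 0.604

0.604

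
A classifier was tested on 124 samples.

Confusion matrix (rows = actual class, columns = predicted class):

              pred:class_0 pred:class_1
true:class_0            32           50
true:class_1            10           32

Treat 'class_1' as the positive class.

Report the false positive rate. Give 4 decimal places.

FPR = FP/(FP+TN) = 50/(50+32) = 0.6098

0.6098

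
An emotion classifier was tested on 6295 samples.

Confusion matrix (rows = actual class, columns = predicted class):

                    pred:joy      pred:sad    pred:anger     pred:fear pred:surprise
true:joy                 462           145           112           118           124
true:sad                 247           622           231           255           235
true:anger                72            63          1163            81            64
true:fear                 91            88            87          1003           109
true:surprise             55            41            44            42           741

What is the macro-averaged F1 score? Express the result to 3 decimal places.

Per-class F1 score (2·TP/(2·TP+FP+FN)):
  joy: TP=462, FP=247+72+91+55=465, FN=145+112+118+124=499 → 924/1888 = 0.4894
  sad: TP=622, FP=145+63+88+41=337, FN=247+231+255+235=968 → 1244/2549 = 0.4880
  anger: TP=1163, FP=112+231+87+44=474, FN=72+63+81+64=280 → 2326/3080 = 0.7552
  fear: TP=1003, FP=118+255+81+42=496, FN=91+88+87+109=375 → 2006/2877 = 0.6973
  surprise: TP=741, FP=124+235+64+109=532, FN=55+41+44+42=182 → 1482/2196 = 0.6749
Macro-F1 score = mean = (0.4894 + 0.4880 + 0.7552 + 0.6973 + 0.6749) / 5 = 0.621

0.621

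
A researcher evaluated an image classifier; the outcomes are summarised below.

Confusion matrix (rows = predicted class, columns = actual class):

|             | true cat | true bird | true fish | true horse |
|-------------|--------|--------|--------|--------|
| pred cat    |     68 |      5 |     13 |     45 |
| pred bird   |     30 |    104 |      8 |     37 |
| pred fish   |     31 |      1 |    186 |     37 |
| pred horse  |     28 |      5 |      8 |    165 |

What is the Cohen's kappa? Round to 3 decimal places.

0.565

Observed agreement pₒ = trace/N = 523/771 = 0.6783
Expected agreement pₑ = Σ (rowᵢ·colᵢ)/N² = (157·131 + 115·179 + 215·255 + 284·206)/771² = 0.2599
κ = (pₒ − pₑ)/(1 − pₑ) = (0.6783 − 0.2599)/(1 − 0.2599) = 0.565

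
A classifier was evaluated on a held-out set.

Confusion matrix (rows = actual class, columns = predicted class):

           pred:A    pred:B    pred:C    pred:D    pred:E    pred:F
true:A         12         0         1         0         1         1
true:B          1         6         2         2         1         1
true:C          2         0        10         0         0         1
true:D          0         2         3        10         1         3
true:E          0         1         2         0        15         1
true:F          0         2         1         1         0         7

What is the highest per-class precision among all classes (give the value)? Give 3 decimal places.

0.833

Per-class precision (TP/(TP+FP)):
  A: TP=12, FP=1+2+0+0+0=3 → 12/15 = 0.8000
  B: TP=6, FP=0+0+2+1+2=5 → 6/11 = 0.5455
  C: TP=10, FP=1+2+3+2+1=9 → 10/19 = 0.5263
  D: TP=10, FP=0+2+0+0+1=3 → 10/13 = 0.7692
  E: TP=15, FP=1+1+0+1+0=3 → 15/18 = 0.8333
  F: TP=7, FP=1+1+1+3+1=7 → 7/14 = 0.5000
Highest is class 'E' with precision = 0.833.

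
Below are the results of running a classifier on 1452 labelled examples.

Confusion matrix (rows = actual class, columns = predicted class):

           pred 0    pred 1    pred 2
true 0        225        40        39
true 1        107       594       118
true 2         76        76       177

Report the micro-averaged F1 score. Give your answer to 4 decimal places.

Micro-averaging pools counts across classes: ΣTP=996, ΣFP=456, ΣFN=456.
Micro-F1 score = 2·TP/(2·TP+FP+FN) on pooled counts = 0.6860 (equals overall accuracy in single-label multiclass).

0.6860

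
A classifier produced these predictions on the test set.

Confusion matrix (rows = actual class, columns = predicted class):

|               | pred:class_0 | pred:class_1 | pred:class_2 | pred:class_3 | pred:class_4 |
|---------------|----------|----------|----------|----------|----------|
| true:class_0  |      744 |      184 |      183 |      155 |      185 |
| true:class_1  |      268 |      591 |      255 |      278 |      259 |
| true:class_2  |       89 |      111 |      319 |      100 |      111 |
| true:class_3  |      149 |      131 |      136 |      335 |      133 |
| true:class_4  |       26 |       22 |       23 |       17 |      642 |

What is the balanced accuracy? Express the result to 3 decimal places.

0.513

Balanced accuracy = mean of per-class recall.
  class_0: recall = 744/1451 = 0.5127
  class_1: recall = 591/1651 = 0.3580
  class_2: recall = 319/730 = 0.4370
  class_3: recall = 335/884 = 0.3790
  class_4: recall = 642/730 = 0.8795
Mean = (0.5127 + 0.3580 + 0.4370 + 0.3790 + 0.8795) / 5 = 0.513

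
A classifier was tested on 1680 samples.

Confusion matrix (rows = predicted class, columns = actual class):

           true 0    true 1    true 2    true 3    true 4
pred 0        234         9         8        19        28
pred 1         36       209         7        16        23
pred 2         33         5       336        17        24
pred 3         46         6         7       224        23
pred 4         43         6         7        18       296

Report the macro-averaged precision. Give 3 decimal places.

0.769

Per-class precision (TP/(TP+FP)):
  0: TP=234, FP=9+8+19+28=64 → 234/298 = 0.7852
  1: TP=209, FP=36+7+16+23=82 → 209/291 = 0.7182
  2: TP=336, FP=33+5+17+24=79 → 336/415 = 0.8096
  3: TP=224, FP=46+6+7+23=82 → 224/306 = 0.7320
  4: TP=296, FP=43+6+7+18=74 → 296/370 = 0.8000
Macro-precision = mean = (0.7852 + 0.7182 + 0.8096 + 0.7320 + 0.8000) / 5 = 0.769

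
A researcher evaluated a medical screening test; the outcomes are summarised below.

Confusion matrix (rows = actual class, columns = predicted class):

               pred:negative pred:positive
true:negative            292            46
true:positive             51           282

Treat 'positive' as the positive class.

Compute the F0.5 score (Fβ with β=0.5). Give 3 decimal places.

Fβ = (1+β²)·TP / ((1+β²)·TP + β²·FN + FP), with β²=1/4
= 1.25·282 / (1.25·282 + 0.25·51 + 46) = 0.857

0.857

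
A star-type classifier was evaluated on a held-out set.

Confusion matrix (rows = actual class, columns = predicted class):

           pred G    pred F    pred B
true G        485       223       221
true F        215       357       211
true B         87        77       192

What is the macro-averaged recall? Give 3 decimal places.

0.506

Per-class recall (TP/(TP+FN)):
  G: TP=485, FN=223+221=444 → 485/929 = 0.5221
  F: TP=357, FN=215+211=426 → 357/783 = 0.4559
  B: TP=192, FN=87+77=164 → 192/356 = 0.5393
Macro-recall = mean = (0.5221 + 0.4559 + 0.5393) / 3 = 0.506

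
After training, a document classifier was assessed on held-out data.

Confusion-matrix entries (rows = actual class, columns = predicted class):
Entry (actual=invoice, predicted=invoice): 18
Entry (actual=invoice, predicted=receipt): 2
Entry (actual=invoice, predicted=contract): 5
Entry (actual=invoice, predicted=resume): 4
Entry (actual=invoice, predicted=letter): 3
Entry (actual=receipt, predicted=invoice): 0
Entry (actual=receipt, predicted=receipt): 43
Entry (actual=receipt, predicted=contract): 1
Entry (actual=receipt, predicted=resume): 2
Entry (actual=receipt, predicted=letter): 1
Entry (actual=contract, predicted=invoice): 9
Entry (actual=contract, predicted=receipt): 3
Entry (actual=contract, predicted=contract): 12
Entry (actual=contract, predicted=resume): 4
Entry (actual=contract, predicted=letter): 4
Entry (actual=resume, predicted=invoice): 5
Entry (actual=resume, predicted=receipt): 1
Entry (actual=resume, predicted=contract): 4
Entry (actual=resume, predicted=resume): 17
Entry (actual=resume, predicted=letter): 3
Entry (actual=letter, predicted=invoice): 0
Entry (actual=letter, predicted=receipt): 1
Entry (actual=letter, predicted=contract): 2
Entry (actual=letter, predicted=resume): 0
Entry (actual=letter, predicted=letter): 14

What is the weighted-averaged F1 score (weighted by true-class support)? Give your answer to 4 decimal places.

0.6494

Per-class F1 score (2·TP/(2·TP+FP+FN)):
  invoice: TP=18, FP=0+9+5+0=14, FN=2+5+4+3=14 → 36/64 = 0.56250
  receipt: TP=43, FP=2+3+1+1=7, FN=0+1+2+1=4 → 86/97 = 0.88660
  contract: TP=12, FP=5+1+4+2=12, FN=9+3+4+4=20 → 24/56 = 0.42857
  resume: TP=17, FP=4+2+4+0=10, FN=5+1+4+3=13 → 34/57 = 0.59649
  letter: TP=14, FP=3+1+4+3=11, FN=0+1+2+0=3 → 28/42 = 0.66667
Weighted-F1 score = Σ (supportᵢ/N)·F1 scoreᵢ with N=158: (32/158)·0.56250 + (47/158)·0.88660 + (32/158)·0.42857 + (30/158)·0.59649 + (17/158)·0.66667 = 0.6494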